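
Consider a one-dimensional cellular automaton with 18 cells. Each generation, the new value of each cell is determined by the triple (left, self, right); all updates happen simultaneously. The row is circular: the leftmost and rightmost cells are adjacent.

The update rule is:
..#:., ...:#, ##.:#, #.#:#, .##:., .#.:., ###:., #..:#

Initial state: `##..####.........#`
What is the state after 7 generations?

.#########...##...

.##....#########..
..####.........###
#....#########...#
####.........###..
...#########...##.
##.........###..##
.#########...##...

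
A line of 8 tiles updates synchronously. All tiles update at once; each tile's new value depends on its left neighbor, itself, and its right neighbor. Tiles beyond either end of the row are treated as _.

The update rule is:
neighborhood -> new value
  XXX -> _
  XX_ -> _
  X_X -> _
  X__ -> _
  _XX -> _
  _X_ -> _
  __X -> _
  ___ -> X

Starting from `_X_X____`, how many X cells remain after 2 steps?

4

_____XXX
XXXX____
count of X: 4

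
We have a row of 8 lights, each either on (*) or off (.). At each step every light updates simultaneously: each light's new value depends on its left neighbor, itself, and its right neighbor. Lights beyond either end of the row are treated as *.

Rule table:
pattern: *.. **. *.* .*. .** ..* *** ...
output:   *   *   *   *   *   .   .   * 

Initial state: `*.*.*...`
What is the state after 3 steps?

*****.*.

*******.
......**
*****.*.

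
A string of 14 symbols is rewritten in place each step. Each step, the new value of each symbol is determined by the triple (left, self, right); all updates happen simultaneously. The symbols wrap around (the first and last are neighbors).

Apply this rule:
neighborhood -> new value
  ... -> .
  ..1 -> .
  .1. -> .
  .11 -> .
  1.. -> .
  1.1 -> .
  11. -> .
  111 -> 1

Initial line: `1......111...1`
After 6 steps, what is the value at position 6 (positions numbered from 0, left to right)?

.

step 1: ........1.....
step 2: ..............
step 3: ..............  (fixed point — unchanged through step 6)
position 6 holds .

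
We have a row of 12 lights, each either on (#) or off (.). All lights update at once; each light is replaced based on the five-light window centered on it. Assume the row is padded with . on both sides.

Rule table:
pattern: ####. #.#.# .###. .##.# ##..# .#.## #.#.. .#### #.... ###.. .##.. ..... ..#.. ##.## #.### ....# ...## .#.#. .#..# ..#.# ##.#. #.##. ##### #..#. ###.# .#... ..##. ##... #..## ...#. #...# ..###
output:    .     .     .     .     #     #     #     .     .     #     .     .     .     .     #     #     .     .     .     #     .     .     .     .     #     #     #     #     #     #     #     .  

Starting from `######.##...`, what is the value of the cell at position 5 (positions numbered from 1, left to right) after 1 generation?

generation 1: .....#...#..
position 5 holds .

.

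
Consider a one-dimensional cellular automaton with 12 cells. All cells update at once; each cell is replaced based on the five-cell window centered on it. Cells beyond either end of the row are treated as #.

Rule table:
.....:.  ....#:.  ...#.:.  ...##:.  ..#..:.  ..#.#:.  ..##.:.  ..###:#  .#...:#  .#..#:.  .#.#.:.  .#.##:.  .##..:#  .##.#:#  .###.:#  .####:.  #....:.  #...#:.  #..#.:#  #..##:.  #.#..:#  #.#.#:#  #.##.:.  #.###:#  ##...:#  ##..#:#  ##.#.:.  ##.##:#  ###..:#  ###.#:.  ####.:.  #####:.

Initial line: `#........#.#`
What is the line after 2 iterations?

iteration 1: ##.........#
iteration 2: .##........#

.##........#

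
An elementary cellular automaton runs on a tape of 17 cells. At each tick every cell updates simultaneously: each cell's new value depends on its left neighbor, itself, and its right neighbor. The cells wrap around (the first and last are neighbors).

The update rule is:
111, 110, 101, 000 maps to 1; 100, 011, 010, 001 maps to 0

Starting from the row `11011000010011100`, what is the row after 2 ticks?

00110101011100101

tick 1: 01101011000001100
tick 2: 00110101011100101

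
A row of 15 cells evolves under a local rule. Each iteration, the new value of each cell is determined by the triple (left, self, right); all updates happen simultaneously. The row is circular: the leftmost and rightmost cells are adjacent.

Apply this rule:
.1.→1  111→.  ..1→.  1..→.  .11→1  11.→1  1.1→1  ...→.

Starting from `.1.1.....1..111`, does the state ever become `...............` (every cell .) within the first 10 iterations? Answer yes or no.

iteration 1: 1111.....1..1.1
iteration 2: ...1.....1..111
iteration 3: ...1.....1..1.1
iteration 4: ...1.....1..111  (repeats iteration 2; period 2)
iteration 10: ...1.....1..111
iteration 10 is ...1.....1..111, still not uniform .

no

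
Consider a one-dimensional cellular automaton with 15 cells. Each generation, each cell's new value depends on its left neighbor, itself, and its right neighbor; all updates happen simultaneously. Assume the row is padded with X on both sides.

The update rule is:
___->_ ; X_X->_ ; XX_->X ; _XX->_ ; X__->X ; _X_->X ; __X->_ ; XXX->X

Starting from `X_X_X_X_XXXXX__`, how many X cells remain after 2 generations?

9

generation 1: X_X_X_X__XXXXX_
generation 2: X_X_X_XX__XXXX_
count of X: 9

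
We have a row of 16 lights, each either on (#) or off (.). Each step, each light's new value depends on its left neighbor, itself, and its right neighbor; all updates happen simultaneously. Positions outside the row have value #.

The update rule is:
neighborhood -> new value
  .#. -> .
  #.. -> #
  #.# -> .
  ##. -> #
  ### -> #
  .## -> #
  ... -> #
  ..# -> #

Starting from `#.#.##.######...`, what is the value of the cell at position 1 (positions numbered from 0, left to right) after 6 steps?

#

step 1: #...##.#########
step 2: ######.#########
step 3: ######.#########  (fixed point — unchanged through step 6)
position 1 holds #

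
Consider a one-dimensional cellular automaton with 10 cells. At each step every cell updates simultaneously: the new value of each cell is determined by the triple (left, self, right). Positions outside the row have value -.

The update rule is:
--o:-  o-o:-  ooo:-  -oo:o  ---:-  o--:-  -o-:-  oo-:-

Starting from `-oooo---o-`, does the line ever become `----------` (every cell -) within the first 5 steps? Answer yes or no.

step 1: -o--------
step 2: ----------
all cells are - at step 2

yes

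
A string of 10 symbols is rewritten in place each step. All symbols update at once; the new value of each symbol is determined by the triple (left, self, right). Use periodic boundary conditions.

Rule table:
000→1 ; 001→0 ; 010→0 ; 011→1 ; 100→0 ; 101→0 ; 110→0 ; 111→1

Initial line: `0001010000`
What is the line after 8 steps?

1100011001

1100000111
1001110111
0001100111
0101000110
0000010100
1111000001
1110011101
1100011001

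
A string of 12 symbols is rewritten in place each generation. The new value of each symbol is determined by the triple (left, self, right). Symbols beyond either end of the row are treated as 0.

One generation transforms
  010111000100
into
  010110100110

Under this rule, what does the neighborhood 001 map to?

At position 0 the neighborhood is 001; the next row has 0 there.

0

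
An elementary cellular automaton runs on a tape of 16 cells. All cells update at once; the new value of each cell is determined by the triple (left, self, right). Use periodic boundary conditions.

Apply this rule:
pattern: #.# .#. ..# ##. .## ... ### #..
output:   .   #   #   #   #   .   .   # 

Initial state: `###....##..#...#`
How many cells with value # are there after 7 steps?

..##..#######.##
#######.....#.##
......##...##.#.
.....####.###.##
#...##..#.#.#.##
##.######.#.#.#.
##.#....#.#.#.#.
count of #: 7

7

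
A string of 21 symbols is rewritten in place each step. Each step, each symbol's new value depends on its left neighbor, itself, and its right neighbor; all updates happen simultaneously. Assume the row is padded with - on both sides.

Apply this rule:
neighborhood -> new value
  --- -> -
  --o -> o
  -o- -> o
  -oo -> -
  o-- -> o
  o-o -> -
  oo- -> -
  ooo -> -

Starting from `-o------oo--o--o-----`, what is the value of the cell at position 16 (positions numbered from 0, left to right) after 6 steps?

-

step 1: ooo----o--ooooooo----
step 2: ---o--oooo-------o---
step 3: --oooo----o-----ooo--
step 4: -o----o--ooo---o---o-
step 5: ooo--oooo---o-ooo-ooo
step 6: ---oo----o-oo--------
position 16 holds -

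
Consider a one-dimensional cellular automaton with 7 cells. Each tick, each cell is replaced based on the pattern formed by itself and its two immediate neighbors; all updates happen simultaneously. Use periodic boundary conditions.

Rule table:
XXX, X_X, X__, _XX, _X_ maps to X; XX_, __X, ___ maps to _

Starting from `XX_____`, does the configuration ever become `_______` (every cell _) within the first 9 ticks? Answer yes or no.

tick 1: X_X____
tick 2: XXXX___
tick 3: XXX_X__
tick 4: XX_XXX_
tick 5: X_XXX_X
tick 6: _XXX_XX
tick 7: XXX_XX_
tick 8: XX_XX_X
tick 9: X_XX_XX
tick 9 is X_XX_XX, still not uniform _

no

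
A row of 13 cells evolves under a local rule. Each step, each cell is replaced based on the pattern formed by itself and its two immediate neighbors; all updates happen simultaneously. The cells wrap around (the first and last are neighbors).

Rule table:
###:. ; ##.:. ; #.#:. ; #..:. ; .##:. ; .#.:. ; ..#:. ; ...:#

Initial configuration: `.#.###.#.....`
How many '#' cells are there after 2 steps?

7

.........####
.#######.....
count of #: 7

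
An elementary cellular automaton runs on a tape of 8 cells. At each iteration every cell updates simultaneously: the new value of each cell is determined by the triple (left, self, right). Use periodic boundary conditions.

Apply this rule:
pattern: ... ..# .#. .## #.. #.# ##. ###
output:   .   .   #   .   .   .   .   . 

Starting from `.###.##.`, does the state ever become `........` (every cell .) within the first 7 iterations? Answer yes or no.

........
all cells are . at iteration 1

yes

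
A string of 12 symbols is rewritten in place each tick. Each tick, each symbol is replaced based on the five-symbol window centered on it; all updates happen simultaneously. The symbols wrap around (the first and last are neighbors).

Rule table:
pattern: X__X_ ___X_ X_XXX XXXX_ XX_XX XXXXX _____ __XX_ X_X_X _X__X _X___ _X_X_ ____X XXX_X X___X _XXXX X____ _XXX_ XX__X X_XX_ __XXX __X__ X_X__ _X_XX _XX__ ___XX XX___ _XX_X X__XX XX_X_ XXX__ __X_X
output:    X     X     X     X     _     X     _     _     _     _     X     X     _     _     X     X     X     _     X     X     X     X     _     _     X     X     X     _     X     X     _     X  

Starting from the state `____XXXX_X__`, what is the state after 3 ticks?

___XXXX_X_XX
XXXXXX_X__XX
XXXXX_X__XXX

XXXXX_X__XXX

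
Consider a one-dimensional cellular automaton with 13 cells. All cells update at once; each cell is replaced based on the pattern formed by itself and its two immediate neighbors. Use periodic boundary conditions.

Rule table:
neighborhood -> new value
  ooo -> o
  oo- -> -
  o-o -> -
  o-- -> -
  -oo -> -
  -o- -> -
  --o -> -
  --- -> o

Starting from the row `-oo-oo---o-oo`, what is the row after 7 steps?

---oo--o--oo-

step 1: -------o-----
step 2: oooooo---oooo
step 3: ooooo--o--ooo
step 4: oooo-------oo
step 5: ooo--ooooo--o
step 6: oo----ooo----
step 7: ---oo--o--oo-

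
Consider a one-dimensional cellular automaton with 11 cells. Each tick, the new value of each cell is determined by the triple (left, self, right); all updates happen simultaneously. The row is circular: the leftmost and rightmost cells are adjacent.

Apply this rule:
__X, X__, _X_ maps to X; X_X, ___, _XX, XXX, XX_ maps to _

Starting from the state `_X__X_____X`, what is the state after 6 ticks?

_XX___X_X__

_XXXXX___XX
______X_X__
_____XX_XX_
____X_____X
X__XXX___XX
_XX___X_X__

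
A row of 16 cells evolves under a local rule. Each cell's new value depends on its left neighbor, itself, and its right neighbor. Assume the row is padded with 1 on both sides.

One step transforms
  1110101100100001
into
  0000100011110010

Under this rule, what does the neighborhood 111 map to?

0

At position 0 the neighborhood is 111; the next row has 0 there.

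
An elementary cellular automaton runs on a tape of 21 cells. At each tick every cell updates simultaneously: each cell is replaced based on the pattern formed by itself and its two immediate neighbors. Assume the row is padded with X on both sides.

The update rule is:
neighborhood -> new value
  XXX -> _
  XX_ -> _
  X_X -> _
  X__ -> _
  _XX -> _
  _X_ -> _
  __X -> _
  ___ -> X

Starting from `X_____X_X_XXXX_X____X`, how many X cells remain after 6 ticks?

10

__XXX____________XX__
______XXXXXXXXXX_____
_XXXX____________XXX_
______XXXXXXXXXX_____  (repeats tick 2; period 2)
tick 6: ______XXXXXXXXXX_____
count of X: 10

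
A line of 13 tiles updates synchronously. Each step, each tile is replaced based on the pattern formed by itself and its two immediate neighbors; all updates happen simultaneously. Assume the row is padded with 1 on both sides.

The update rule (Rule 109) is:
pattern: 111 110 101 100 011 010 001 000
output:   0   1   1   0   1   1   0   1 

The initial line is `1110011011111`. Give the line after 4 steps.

0010010010000

step 1: 0010011110000
step 2: 0010010010110
step 3: 0010010011111
step 4: 0010010010000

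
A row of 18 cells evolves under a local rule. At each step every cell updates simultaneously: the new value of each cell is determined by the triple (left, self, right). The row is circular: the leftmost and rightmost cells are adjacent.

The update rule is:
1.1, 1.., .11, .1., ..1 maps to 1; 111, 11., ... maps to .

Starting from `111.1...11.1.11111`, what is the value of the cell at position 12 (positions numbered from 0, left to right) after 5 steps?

step 1: ...111.11.1111....
step 2: ..11..11.11...1...
step 3: .11.111.11.1.111..
step 4: 11.11..11.1111..1.
step 5: 1.11.111.11...1111
position 12 holds .

.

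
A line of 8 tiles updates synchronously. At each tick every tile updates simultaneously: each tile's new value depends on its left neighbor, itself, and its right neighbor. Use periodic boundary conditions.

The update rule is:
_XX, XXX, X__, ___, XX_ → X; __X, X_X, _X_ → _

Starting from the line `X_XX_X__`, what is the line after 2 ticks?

__XX__X_
X_XXX__X

X_XXX__X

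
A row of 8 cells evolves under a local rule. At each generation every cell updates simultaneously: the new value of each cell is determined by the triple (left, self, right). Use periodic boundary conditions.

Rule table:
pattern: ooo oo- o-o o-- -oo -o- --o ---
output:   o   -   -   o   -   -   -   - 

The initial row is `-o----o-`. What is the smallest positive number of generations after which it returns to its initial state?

--o----o
o--o----
-o--o---
--o--o--
---o--o-
----o--o
o----o--
-o----o-

8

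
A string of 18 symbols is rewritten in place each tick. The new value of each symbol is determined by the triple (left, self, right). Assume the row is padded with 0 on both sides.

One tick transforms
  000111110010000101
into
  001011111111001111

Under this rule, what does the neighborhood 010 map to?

1

At position 10 the neighborhood is 010; the next row has 1 there.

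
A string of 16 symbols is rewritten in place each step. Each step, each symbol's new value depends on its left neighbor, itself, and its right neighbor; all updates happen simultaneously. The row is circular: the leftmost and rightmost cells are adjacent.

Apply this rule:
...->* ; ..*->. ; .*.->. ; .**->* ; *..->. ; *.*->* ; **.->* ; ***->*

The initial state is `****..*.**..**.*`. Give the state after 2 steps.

****.*.***..****

****...***..****
****.*.***..****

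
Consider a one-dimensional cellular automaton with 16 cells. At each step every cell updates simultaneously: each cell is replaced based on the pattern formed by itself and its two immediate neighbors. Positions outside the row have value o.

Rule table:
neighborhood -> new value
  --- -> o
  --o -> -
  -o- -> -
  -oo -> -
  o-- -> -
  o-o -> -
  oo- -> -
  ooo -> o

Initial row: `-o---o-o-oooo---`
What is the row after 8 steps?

---o------oo--o-
-o---oooo-------
---o--oo--ooooo-
-o---------ooo--
---ooooooo--o---
-o--ooooo-----o-
-----ooo--ooo---
-ooo--o----o--o-

-ooo--o----o--o-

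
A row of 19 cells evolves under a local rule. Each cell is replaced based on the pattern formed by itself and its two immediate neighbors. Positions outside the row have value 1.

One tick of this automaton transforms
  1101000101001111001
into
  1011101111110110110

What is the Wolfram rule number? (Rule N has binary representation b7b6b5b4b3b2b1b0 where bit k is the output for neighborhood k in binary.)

position 0: 111 → 1  (bit 7 = 1)
position 1: 110 → 0  (bit 6 = 0)
position 2: 101 → 1  (bit 5 = 1)
position 4: 100 → 1  (bit 4 = 1)
position 12: 011 → 0  (bit 3 = 0)
position 3: 010 → 1  (bit 2 = 1)
position 6: 001 → 1  (bit 1 = 1)
position 5: 000 → 0  (bit 0 = 0)
bits b7..b0 = 10110110 = 182

182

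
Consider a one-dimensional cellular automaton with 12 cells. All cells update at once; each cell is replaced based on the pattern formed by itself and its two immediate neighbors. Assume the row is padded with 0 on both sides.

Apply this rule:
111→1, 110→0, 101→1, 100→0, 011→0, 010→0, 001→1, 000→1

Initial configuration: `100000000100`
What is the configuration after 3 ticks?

tick 1: 001111111001
tick 2: 110111110010
tick 3: 001011100100

001011100100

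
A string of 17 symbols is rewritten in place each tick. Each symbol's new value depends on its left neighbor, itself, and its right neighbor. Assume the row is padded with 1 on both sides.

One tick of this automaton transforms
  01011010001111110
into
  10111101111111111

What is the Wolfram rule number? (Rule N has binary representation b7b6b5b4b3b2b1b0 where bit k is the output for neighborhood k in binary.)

position 11: 111 → 1  (bit 7 = 1)
position 4: 110 → 1  (bit 6 = 1)
position 0: 101 → 1  (bit 5 = 1)
position 7: 100 → 1  (bit 4 = 1)
position 3: 011 → 1  (bit 3 = 1)
position 1: 010 → 0  (bit 2 = 0)
position 9: 001 → 1  (bit 1 = 1)
position 8: 000 → 1  (bit 0 = 1)
bits b7..b0 = 11111011 = 251

251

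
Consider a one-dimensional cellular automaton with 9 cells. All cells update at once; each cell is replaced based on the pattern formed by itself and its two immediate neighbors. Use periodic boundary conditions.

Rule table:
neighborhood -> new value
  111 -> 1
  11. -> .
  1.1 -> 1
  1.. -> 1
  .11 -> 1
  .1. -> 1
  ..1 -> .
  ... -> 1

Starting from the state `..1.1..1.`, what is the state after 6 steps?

1.111.111

1.1111.11
.1111.111
1111.111.
111.111.1
11.111.11
1.111.111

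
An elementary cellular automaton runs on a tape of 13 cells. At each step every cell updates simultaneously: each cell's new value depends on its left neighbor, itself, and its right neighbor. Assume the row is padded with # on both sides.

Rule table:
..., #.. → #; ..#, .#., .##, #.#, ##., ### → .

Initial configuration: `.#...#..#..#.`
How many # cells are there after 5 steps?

..##..#..#...
#...#..#..##.
.##..#..#....
...#..#..###.
##..#..#.....
count of #: 4

4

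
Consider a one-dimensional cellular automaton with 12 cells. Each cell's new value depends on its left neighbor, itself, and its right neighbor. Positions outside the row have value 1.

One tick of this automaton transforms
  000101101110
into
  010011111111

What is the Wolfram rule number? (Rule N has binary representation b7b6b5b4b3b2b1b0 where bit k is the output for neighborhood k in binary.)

233

position 9: 111 → 1  (bit 7 = 1)
position 6: 110 → 1  (bit 6 = 1)
position 4: 101 → 1  (bit 5 = 1)
position 0: 100 → 0  (bit 4 = 0)
position 5: 011 → 1  (bit 3 = 1)
position 3: 010 → 0  (bit 2 = 0)
position 2: 001 → 0  (bit 1 = 0)
position 1: 000 → 1  (bit 0 = 1)
bits b7..b0 = 11101001 = 233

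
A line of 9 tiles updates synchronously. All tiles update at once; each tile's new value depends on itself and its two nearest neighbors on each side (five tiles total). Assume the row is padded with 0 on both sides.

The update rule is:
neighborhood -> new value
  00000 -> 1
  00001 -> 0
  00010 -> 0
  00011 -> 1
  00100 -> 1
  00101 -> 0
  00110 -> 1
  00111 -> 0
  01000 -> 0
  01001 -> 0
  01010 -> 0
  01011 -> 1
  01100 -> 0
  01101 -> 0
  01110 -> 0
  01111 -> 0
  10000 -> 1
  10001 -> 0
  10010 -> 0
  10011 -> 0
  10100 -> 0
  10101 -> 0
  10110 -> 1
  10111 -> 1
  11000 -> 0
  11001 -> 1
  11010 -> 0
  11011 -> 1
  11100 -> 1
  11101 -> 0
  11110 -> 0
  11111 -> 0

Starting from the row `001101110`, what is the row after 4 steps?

011010001

011011010
110110000
101100111
011010001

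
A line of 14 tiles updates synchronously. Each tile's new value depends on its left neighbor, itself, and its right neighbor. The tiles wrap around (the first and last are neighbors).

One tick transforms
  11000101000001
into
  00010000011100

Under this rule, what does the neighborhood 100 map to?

0

At position 2 the neighborhood is 100; the next row has 0 there.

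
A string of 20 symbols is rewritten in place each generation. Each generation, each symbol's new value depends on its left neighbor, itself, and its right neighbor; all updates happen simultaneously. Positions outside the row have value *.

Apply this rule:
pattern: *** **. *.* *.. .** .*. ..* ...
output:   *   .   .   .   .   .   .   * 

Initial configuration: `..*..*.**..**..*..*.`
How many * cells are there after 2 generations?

18

....................
.******************.
count of *: 18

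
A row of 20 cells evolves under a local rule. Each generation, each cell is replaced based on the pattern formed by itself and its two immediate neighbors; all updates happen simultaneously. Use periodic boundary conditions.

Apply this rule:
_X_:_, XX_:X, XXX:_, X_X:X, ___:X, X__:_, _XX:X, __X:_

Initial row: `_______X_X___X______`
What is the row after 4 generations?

___X_X_X___X_____X__

generation 1: XXXXXX__X__X___XXXXX
generation 2: _____X_______X_X____
generation 3: XXXX___XXXXX__X__XXX
generation 4: ___X_X_X___X_____X__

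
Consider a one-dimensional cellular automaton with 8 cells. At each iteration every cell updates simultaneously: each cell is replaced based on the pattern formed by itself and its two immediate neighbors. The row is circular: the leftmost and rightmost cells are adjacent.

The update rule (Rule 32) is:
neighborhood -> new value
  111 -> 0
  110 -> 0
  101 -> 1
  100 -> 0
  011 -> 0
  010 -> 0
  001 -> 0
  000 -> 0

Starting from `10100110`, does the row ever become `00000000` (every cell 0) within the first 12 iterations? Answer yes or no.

yes

iteration 1: 01000001
iteration 2: 10000000
iteration 3: 00000000
all cells are 0 at iteration 3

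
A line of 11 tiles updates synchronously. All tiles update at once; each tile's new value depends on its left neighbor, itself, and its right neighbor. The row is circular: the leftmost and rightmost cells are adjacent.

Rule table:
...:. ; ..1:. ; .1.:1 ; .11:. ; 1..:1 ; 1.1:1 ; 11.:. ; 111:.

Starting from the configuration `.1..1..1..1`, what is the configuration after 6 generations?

111.11.11.1
...1..1..1.
...11.11.11
1....1..1..
11...11.11.
..1....1..1

..1....1..1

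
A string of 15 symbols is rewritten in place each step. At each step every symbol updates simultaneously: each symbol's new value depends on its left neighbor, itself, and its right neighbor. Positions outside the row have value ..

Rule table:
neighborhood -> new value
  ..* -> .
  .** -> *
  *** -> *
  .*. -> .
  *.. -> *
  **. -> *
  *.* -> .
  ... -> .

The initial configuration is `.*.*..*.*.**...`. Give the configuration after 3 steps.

......*...*****

....*.....***..
.....*....****.
......*...*****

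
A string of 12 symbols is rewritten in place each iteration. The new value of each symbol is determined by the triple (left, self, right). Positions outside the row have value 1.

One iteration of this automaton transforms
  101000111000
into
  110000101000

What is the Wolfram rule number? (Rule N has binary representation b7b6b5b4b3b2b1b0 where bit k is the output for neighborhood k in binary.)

position 7: 111 → 0  (bit 7 = 0)
position 0: 110 → 1  (bit 6 = 1)
position 1: 101 → 1  (bit 5 = 1)
position 3: 100 → 0  (bit 4 = 0)
position 6: 011 → 1  (bit 3 = 1)
position 2: 010 → 0  (bit 2 = 0)
position 5: 001 → 0  (bit 1 = 0)
position 4: 000 → 0  (bit 0 = 0)
bits b7..b0 = 01101000 = 104

104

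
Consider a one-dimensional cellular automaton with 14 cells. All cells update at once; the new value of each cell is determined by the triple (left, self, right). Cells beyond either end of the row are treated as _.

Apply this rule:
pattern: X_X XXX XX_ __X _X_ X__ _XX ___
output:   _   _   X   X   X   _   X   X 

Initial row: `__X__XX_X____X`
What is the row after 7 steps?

XXX_XXX_X_XXXX
X_X_X_X_X_X__X
X_X_X_X_X_X_XX
X_X_X_X_X_X_XX  (fixed point — unchanged through step 7)

X_X_X_X_X_X_XX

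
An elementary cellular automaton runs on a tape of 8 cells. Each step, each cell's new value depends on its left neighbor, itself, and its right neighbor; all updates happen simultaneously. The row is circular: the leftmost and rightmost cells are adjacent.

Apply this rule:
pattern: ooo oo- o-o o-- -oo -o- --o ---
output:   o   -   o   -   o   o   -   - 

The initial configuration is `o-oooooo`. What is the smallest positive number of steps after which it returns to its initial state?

8

-ooooooo
ooooooo-
oooooo-o
ooooo-oo
oooo-ooo
ooo-oooo
oo-ooooo
o-oooooo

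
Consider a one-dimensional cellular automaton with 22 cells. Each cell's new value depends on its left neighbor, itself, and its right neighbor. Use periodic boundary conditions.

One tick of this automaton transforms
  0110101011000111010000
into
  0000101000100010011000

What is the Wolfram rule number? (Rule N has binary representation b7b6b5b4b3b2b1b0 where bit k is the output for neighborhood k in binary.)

position 14: 111 → 1  (bit 7 = 1)
position 2: 110 → 0  (bit 6 = 0)
position 3: 101 → 0  (bit 5 = 0)
position 10: 100 → 1  (bit 4 = 1)
position 1: 011 → 0  (bit 3 = 0)
position 4: 010 → 1  (bit 2 = 1)
position 0: 001 → 0  (bit 1 = 0)
position 11: 000 → 0  (bit 0 = 0)
bits b7..b0 = 10010100 = 148

148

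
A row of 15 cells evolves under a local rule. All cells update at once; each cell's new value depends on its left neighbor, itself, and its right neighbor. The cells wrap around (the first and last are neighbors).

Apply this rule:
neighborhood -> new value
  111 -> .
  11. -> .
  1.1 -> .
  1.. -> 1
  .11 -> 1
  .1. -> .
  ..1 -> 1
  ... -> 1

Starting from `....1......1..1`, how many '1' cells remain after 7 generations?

12

1111.111111.11.
1....1......1..
.1111.111111.11
.1....1......1.
1.1111.111111.1
..1....1......1
11.1111.111111.
count of 1: 12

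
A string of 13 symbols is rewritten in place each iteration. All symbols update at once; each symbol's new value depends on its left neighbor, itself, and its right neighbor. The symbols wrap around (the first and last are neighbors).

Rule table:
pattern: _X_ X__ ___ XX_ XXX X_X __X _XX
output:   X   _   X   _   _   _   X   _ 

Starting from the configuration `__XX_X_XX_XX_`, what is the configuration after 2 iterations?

___XXX_XXXXXX

XX___X_______
___XXX_XXXXXX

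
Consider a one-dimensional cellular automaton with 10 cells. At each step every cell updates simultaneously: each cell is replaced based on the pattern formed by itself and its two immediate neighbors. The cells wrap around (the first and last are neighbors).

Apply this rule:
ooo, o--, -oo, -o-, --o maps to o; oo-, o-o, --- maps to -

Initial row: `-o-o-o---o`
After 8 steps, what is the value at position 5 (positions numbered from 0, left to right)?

o

-o-o-oo-oo
-o-o-o--o-
oo-o-ooooo
o--o-ooooo
-ooo-ooooo
-oo--oooo-
oo-ooooo-o
o--oooo--o
position 5 holds o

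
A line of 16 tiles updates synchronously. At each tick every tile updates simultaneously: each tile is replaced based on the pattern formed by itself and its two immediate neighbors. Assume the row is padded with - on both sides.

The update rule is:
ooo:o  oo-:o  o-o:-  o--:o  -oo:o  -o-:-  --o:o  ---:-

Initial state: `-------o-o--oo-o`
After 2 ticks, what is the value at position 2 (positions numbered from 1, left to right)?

------o---oooo--
-----o-o-oooooo-
position 2 holds -

-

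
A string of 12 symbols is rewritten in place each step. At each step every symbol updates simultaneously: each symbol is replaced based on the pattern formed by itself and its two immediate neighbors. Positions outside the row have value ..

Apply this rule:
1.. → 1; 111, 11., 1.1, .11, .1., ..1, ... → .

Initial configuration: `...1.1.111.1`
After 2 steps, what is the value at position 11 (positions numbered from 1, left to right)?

............
............
position 11 holds .

.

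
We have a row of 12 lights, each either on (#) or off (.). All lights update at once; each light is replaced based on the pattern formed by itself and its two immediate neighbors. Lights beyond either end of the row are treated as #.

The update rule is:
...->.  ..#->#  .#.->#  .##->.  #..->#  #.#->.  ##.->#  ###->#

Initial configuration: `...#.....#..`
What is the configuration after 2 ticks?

#..###.#.###

#.###...####
#..###.#.###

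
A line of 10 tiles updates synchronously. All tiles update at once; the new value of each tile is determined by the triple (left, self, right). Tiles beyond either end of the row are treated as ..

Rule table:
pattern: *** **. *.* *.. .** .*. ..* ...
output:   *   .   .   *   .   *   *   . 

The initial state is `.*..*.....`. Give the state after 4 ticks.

*...**..*.

******....
.****.*...
*.**..**..
*...**..*.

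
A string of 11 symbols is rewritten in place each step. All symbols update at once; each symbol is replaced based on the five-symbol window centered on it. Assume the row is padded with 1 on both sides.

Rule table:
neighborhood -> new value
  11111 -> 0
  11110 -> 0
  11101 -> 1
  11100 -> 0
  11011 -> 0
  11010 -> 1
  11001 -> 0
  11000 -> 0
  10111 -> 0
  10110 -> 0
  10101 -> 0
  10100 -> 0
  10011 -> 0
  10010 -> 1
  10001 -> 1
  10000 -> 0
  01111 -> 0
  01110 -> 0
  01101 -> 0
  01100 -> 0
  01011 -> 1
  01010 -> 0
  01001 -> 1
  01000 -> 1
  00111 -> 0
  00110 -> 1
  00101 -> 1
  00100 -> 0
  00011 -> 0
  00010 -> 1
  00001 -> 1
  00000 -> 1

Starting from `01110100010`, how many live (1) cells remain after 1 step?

step 1: 00011011111
count of 1: 7

7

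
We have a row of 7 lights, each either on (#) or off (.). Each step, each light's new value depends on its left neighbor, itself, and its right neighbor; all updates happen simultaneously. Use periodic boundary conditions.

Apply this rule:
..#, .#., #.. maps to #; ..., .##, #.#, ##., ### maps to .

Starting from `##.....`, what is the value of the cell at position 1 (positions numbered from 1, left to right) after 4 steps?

..#...#
####.##
.......
.......
position 1 holds .

.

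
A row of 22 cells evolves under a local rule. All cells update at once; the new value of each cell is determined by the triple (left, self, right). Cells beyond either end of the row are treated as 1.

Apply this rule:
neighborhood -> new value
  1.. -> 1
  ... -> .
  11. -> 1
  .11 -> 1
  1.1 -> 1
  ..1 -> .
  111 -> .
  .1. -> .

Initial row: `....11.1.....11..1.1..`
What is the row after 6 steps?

1...111.1....111..1.1.
11..1.11.1...1.11..1.1
.11..1111.1...1111..11
1111.1..11.1..1..11.1.
...11.1.111.1..1.111.1
1..111.11.11.1..11.111

1..111.11.11.1..11.111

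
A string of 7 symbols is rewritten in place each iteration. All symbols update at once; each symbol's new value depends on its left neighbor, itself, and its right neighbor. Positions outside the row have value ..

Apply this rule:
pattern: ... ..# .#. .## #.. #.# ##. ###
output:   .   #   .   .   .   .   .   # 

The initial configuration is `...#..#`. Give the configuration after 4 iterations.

..#..#.
.#..#..
#..#...
..#....

..#....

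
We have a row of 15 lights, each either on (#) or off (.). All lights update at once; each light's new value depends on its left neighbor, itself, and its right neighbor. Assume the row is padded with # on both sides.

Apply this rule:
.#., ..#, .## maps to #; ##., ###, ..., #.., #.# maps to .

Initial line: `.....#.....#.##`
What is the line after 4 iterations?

.##....##..##..

....##....##.#.
...##....##..#.
..##....##..##.
.##....##..##..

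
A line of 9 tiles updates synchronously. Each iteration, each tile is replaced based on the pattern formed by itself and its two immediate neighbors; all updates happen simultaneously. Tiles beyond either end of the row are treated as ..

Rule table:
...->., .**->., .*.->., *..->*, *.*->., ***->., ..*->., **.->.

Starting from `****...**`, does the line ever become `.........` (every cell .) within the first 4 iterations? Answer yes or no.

no

....*....
.....*...
......*..
.......*.
iteration 4 is .......*., still not uniform .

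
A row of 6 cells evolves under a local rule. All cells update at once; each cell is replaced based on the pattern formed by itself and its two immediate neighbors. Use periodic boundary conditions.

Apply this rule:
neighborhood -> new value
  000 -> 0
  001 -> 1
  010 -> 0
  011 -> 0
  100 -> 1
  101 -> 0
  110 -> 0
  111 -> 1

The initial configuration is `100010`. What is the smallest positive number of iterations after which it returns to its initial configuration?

010100
100010

2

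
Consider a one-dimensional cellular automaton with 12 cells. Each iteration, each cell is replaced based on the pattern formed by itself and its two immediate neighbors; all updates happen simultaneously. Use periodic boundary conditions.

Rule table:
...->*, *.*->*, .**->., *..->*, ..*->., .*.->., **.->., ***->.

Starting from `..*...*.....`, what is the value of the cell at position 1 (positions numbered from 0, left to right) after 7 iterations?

*

iteration 1: *..**..*****
iteration 2: .*...*......
iteration 3: ..**..******
iteration 4: *...*.......
iteration 5: .**..******.
iteration 6: ...*.......*
iteration 7: **..******..
position 1 holds *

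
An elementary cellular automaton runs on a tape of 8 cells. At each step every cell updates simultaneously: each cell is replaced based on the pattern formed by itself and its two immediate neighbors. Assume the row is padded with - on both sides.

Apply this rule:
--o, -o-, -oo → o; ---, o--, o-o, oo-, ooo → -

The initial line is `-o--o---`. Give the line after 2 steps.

o--o----

oo-oo---
o--o----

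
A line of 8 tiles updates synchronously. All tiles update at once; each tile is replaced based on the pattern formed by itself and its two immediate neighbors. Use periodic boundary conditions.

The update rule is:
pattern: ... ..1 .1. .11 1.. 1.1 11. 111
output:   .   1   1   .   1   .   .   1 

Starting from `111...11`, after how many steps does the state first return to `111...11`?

4

11.1.1.1
1..1.1..
1111.111
111...11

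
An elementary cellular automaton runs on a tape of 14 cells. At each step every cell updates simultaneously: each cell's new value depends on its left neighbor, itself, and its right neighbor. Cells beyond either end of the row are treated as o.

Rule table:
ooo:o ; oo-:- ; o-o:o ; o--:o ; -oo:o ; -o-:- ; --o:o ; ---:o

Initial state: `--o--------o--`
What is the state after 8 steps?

oooo-ooooooooo

oo-oooooooo-oo
o-oooooooo-ooo
-oooooooo-oooo
oooooooo-ooooo
ooooooo-oooooo
oooooo-ooooooo
ooooo-oooooooo
oooo-ooooooooo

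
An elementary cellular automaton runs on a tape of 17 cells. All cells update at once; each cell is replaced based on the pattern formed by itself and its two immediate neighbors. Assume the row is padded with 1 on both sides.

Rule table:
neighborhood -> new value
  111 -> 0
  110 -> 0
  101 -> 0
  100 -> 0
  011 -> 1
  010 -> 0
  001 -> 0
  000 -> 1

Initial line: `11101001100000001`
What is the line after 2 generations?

00000001001111101
01111100001000001

01111100001000001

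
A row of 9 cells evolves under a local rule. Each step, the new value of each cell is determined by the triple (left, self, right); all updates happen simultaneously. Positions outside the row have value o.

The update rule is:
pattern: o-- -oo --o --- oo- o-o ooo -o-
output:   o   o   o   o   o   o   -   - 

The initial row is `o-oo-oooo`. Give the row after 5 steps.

oooooo---
-----oooo
oooooo---  (repeats step 1; period 2)
step 5: oooooo---

oooooo---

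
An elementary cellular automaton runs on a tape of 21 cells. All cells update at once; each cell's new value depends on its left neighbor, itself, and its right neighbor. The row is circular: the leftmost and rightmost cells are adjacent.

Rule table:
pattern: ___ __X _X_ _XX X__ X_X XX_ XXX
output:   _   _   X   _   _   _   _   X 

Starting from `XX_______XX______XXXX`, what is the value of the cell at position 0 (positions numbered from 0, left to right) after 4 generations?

X_________________XXX
___________________XX
_____________________
_____________________
position 0 holds _

_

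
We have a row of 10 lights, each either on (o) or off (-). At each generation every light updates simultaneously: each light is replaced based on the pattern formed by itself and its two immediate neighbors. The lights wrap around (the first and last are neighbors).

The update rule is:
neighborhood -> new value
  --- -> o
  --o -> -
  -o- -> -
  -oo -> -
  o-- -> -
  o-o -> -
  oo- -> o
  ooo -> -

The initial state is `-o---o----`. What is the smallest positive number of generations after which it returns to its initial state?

---o---ooo
-o---o---o
---o---o--
oo---o---o
-o-o---o--
-----o---o
-ooo---o--
---o-o---o
-o-----o--
---ooo---o
-o---o-o--
---o-----o
-o---ooo--
---o---o-o
-o---o----

15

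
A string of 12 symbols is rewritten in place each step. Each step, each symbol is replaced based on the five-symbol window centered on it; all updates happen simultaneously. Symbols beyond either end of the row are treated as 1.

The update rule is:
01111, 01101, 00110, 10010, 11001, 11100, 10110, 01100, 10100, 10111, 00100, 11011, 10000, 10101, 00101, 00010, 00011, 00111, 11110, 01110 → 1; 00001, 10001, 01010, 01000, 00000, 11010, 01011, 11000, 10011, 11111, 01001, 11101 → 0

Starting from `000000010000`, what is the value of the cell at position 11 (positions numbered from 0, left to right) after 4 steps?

010000110101
010101110101
010101100101
010101111101
position 11 holds 1

1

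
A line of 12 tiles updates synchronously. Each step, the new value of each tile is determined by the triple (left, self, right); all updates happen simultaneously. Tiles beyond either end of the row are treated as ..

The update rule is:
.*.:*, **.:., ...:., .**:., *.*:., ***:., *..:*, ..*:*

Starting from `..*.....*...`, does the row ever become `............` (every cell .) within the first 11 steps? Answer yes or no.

yes

.***...***..
*...*.*...*.
**.**.**.***
............
all cells are . at step 4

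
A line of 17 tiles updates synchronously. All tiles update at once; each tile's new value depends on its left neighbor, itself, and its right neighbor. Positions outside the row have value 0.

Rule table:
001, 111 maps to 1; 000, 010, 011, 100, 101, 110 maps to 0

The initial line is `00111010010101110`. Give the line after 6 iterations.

00010000010000000

01010000100000100
10000001000001000
00000010000010000
00000100000100000
00001000001000000
00010000010000000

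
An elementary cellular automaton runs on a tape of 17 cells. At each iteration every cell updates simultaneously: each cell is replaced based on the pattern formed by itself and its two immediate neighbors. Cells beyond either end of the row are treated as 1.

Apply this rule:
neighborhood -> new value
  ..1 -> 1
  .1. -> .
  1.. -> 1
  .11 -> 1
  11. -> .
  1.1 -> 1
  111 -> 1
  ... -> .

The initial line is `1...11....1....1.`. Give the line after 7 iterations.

1.11.1.11.1111111

iteration 1: .1.11.1..1.1..1.1
iteration 2: 1.11.1.11.1.11.11
iteration 3: .11.1.11.1.11.111
iteration 4: 11.1.11.1.11.1111
iteration 5: 1.1.11.1.11.11111
iteration 6: .1.11.1.11.111111
iteration 7: 1.11.1.11.1111111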